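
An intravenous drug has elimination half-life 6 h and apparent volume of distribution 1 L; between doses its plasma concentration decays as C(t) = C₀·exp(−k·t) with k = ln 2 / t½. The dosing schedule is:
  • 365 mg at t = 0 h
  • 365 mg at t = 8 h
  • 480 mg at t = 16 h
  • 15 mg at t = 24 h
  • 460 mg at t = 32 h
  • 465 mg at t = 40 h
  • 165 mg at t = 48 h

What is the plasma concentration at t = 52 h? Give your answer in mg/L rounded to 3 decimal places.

277.083 mg/L

k = ln 2 / 6 = 0.11552 per h
Dose 1 (365 mg at t=0 h): 365·exp(−0.11552·52) = 0.898 mg/L
Dose 2 (365 mg at t=8 h): 365·exp(−0.11552·44) = 2.263 mg/L
Dose 3 (480 mg at t=16 h): 480·exp(−0.11552·36) = 7.500 mg/L
Dose 4 (15 mg at t=24 h): 15·exp(−0.11552·28) = 0.591 mg/L
Dose 5 (460 mg at t=32 h): 460·exp(−0.11552·20) = 45.638 mg/L
Dose 6 (465 mg at t=40 h): 465·exp(−0.11552·12) = 116.250 mg/L
Dose 7 (165 mg at t=48 h): 165·exp(−0.11552·4) = 103.943 mg/L
C(52) = 0.898 + 2.263 + 7.500 + 0.591 + 45.638 + 116.250 + 103.943 = 277.083 mg/L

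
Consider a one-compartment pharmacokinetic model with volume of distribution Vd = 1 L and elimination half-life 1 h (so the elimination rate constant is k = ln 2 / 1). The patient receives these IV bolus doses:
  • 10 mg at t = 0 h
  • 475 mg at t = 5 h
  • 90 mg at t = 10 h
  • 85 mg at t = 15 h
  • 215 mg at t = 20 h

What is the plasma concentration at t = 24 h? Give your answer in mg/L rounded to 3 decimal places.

13.610 mg/L

k = ln 2 / 1 = 0.69315 per h
Dose 1 (10 mg at t=0 h): 10·exp(−0.69315·24) = 0.000 mg/L
Dose 2 (475 mg at t=5 h): 475·exp(−0.69315·19) = 0.001 mg/L
Dose 3 (90 mg at t=10 h): 90·exp(−0.69315·14) = 0.005 mg/L
Dose 4 (85 mg at t=15 h): 85·exp(−0.69315·9) = 0.166 mg/L
Dose 5 (215 mg at t=20 h): 215·exp(−0.69315·4) = 13.438 mg/L
C(24) = 0.000 + 0.001 + 0.005 + 0.166 + 13.438 = 13.610 mg/L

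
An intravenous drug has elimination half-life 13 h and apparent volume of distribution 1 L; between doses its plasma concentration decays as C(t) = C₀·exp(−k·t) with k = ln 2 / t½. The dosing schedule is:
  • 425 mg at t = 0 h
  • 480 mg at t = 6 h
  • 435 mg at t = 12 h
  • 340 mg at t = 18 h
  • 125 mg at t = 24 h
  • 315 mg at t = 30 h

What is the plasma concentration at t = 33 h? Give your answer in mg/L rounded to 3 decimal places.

827.497 mg/L

k = ln 2 / 13 = 0.05332 per h
Dose 1 (425 mg at t=0 h): 425·exp(−0.05332·33) = 73.154 mg/L
Dose 2 (480 mg at t=6 h): 480·exp(−0.05332·27) = 113.769 mg/L
Dose 3 (435 mg at t=12 h): 435·exp(−0.05332·21) = 141.974 mg/L
Dose 4 (340 mg at t=18 h): 340·exp(−0.05332·15) = 152.805 mg/L
Dose 5 (125 mg at t=24 h): 125·exp(−0.05332·9) = 77.358 mg/L
Dose 6 (315 mg at t=30 h): 315·exp(−0.05332·3) = 268.437 mg/L
C(33) = 73.154 + 113.769 + 141.974 + 152.805 + 77.358 + 268.437 = 827.497 mg/L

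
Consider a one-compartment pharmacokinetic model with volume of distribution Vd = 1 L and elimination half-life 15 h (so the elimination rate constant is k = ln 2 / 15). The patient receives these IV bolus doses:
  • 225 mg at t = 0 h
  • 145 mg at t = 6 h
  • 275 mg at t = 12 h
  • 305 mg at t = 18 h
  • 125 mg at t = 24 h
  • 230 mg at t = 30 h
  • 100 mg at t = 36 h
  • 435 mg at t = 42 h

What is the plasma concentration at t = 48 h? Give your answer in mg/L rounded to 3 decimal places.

702.108 mg/L

k = ln 2 / 15 = 0.04621 per h
Dose 1 (225 mg at t=0 h): 225·exp(−0.04621·48) = 24.484 mg/L
Dose 2 (145 mg at t=6 h): 145·exp(−0.04621·42) = 20.820 mg/L
Dose 3 (275 mg at t=12 h): 275·exp(−0.04621·36) = 52.103 mg/L
Dose 4 (305 mg at t=18 h): 305·exp(−0.04621·30) = 76.250 mg/L
Dose 5 (125 mg at t=24 h): 125·exp(−0.04621·24) = 41.235 mg/L
Dose 6 (230 mg at t=30 h): 230·exp(−0.04621·18) = 100.113 mg/L
Dose 7 (100 mg at t=36 h): 100·exp(−0.04621·12) = 57.435 mg/L
Dose 8 (435 mg at t=42 h): 435·exp(−0.04621·6) = 329.668 mg/L
C(48) = 24.484 + 20.820 + 52.103 + 76.250 + 41.235 + 100.113 + 57.435 + 329.668 = 702.108 mg/L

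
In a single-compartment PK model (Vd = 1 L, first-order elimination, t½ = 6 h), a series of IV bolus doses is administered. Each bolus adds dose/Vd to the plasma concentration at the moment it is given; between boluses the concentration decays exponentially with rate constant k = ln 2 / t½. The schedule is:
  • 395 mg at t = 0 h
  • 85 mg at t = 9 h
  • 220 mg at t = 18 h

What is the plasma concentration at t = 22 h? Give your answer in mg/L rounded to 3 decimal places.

188.627 mg/L

k = ln 2 / 6 = 0.11552 per h
Dose 1 (395 mg at t=0 h): 395·exp(−0.11552·22) = 31.104 mg/L
Dose 2 (85 mg at t=9 h): 85·exp(−0.11552·13) = 18.932 mg/L
Dose 3 (220 mg at t=18 h): 220·exp(−0.11552·4) = 138.591 mg/L
C(22) = 31.104 + 18.932 + 138.591 = 188.627 mg/L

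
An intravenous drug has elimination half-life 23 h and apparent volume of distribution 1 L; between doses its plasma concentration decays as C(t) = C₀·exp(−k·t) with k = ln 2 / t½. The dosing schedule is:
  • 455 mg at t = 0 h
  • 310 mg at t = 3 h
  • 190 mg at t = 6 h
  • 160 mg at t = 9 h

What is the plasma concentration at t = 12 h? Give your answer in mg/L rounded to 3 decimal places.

k = ln 2 / 23 = 0.03014 per h
Dose 1 (455 mg at t=0 h): 455·exp(−0.03014·12) = 316.922 mg/L
Dose 2 (310 mg at t=3 h): 310·exp(−0.03014·9) = 236.356 mg/L
Dose 3 (190 mg at t=6 h): 190·exp(−0.03014·6) = 158.571 mg/L
Dose 4 (160 mg at t=9 h): 160·exp(−0.03014·3) = 146.169 mg/L
C(12) = 316.922 + 236.356 + 158.571 + 146.169 = 858.018 mg/L

858.018 mg/L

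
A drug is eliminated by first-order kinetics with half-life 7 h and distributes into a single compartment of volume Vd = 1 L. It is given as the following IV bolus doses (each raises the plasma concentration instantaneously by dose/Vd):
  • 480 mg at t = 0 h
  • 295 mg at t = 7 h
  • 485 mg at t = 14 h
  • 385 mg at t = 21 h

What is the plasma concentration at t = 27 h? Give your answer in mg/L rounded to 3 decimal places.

k = ln 2 / 7 = 0.09902 per h
Dose 1 (480 mg at t=0 h): 480·exp(−0.09902·27) = 33.123 mg/L
Dose 2 (295 mg at t=7 h): 295·exp(−0.09902·20) = 40.713 mg/L
Dose 3 (485 mg at t=14 h): 485·exp(−0.09902·13) = 133.871 mg/L
Dose 4 (385 mg at t=21 h): 385·exp(−0.09902·6) = 212.537 mg/L
C(27) = 33.123 + 40.713 + 133.871 + 212.537 = 420.244 mg/L

420.244 mg/L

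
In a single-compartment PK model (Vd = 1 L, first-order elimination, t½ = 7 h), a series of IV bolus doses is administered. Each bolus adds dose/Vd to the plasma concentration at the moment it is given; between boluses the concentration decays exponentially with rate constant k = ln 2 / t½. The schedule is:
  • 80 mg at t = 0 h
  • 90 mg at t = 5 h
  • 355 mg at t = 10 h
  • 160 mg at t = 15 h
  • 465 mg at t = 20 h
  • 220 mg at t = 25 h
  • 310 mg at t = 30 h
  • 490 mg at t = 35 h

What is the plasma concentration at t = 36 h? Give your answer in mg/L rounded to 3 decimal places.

837.817 mg/L

k = ln 2 / 7 = 0.09902 per h
Dose 1 (80 mg at t=0 h): 80·exp(−0.09902·36) = 2.264 mg/L
Dose 2 (90 mg at t=5 h): 90·exp(−0.09902·31) = 4.179 mg/L
Dose 3 (355 mg at t=10 h): 355·exp(−0.09902·26) = 27.047 mg/L
Dose 4 (160 mg at t=15 h): 160·exp(−0.09902·21) = 20.000 mg/L
Dose 5 (465 mg at t=20 h): 465·exp(−0.09902·16) = 95.364 mg/L
Dose 6 (220 mg at t=25 h): 220·exp(−0.09902·11) = 74.025 mg/L
Dose 7 (310 mg at t=30 h): 310·exp(−0.09902·6) = 171.134 mg/L
Dose 8 (490 mg at t=35 h): 490·exp(−0.09902·1) = 443.805 mg/L
C(36) = 2.264 + 4.179 + 27.047 + 20.000 + 95.364 + 74.025 + 171.134 + 443.805 = 837.817 mg/L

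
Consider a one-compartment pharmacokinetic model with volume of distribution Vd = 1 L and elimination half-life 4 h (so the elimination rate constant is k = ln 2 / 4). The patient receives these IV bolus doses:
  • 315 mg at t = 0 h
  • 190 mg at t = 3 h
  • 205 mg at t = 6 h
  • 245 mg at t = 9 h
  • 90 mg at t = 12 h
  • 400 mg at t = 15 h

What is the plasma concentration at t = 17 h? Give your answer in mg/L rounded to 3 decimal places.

k = ln 2 / 4 = 0.17329 per h
Dose 1 (315 mg at t=0 h): 315·exp(−0.17329·17) = 16.555 mg/L
Dose 2 (190 mg at t=3 h): 190·exp(−0.17329·14) = 16.794 mg/L
Dose 3 (205 mg at t=6 h): 205·exp(−0.17329·11) = 30.473 mg/L
Dose 4 (245 mg at t=9 h): 245·exp(−0.17329·8) = 61.250 mg/L
Dose 5 (90 mg at t=12 h): 90·exp(−0.17329·5) = 37.840 mg/L
Dose 6 (400 mg at t=15 h): 400·exp(−0.17329·2) = 282.843 mg/L
C(17) = 16.555 + 16.794 + 30.473 + 61.250 + 37.840 + 282.843 = 445.755 mg/L

445.755 mg/L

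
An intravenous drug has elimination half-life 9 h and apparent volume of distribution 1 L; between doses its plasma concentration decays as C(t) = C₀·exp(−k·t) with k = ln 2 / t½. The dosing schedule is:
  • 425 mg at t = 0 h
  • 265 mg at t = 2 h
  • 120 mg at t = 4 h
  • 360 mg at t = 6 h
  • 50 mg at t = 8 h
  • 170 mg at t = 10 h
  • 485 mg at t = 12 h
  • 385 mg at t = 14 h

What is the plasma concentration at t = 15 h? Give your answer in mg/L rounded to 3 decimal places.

1348.908 mg/L

k = ln 2 / 9 = 0.07702 per h
Dose 1 (425 mg at t=0 h): 425·exp(−0.07702·15) = 133.867 mg/L
Dose 2 (265 mg at t=2 h): 265·exp(−0.07702·13) = 97.370 mg/L
Dose 3 (120 mg at t=4 h): 120·exp(−0.07702·11) = 51.435 mg/L
Dose 4 (360 mg at t=6 h): 360·exp(−0.07702·9) = 180.000 mg/L
Dose 5 (50 mg at t=8 h): 50·exp(−0.07702·7) = 29.163 mg/L
Dose 6 (170 mg at t=10 h): 170·exp(−0.07702·5) = 115.667 mg/L
Dose 7 (485 mg at t=12 h): 485·exp(−0.07702·3) = 384.945 mg/L
Dose 8 (385 mg at t=14 h): 385·exp(−0.07702·1) = 356.462 mg/L
C(15) = 133.867 + 97.370 + 51.435 + 180.000 + 29.163 + 115.667 + 384.945 + 356.462 = 1348.908 mg/L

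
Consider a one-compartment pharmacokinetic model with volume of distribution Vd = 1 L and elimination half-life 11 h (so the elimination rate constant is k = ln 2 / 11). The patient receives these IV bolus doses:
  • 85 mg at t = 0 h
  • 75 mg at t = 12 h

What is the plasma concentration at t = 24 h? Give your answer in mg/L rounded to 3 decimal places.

k = ln 2 / 11 = 0.06301 per h
Dose 1 (85 mg at t=0 h): 85·exp(−0.06301·24) = 18.734 mg/L
Dose 2 (75 mg at t=12 h): 75·exp(−0.06301·12) = 35.210 mg/L
C(24) = 18.734 + 35.210 = 53.944 mg/L

53.944 mg/L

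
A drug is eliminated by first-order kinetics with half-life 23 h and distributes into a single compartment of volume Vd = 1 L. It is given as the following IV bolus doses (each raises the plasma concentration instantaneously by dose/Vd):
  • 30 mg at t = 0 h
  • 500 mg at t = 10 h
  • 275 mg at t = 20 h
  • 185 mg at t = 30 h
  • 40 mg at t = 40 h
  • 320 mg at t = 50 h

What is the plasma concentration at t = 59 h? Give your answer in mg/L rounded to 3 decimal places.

547.902 mg/L

k = ln 2 / 23 = 0.03014 per h
Dose 1 (30 mg at t=0 h): 30·exp(−0.03014·59) = 5.069 mg/L
Dose 2 (500 mg at t=10 h): 500·exp(−0.03014·49) = 114.195 mg/L
Dose 3 (275 mg at t=20 h): 275·exp(−0.03014·39) = 84.897 mg/L
Dose 4 (185 mg at t=30 h): 185·exp(−0.03014·29) = 77.199 mg/L
Dose 5 (40 mg at t=40 h): 40·exp(−0.03014·19) = 22.562 mg/L
Dose 6 (320 mg at t=50 h): 320·exp(−0.03014·9) = 243.981 mg/L
C(59) = 5.069 + 114.195 + 84.897 + 77.199 + 22.562 + 243.981 = 547.902 mg/L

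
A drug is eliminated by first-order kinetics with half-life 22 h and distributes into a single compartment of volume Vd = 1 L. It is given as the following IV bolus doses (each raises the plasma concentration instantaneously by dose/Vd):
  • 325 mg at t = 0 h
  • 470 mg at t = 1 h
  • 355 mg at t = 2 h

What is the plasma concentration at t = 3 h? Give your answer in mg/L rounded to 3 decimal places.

1080.975 mg/L

k = ln 2 / 22 = 0.03151 per h
Dose 1 (325 mg at t=0 h): 325·exp(−0.03151·3) = 295.688 mg/L
Dose 2 (470 mg at t=1 h): 470·exp(−0.03151·2) = 441.298 mg/L
Dose 3 (355 mg at t=2 h): 355·exp(−0.03151·1) = 343.989 mg/L
C(3) = 295.688 + 441.298 + 343.989 = 1080.975 mg/L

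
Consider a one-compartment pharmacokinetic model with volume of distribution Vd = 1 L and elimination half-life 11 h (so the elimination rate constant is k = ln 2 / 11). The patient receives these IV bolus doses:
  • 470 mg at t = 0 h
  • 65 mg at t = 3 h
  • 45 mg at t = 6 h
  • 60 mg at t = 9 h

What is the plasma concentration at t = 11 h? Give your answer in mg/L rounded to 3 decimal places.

359.997 mg/L

k = ln 2 / 11 = 0.06301 per h
Dose 1 (470 mg at t=0 h): 470·exp(−0.06301·11) = 235.000 mg/L
Dose 2 (65 mg at t=3 h): 65·exp(−0.06301·8) = 39.263 mg/L
Dose 3 (45 mg at t=6 h): 45·exp(−0.06301·5) = 32.838 mg/L
Dose 4 (60 mg at t=9 h): 60·exp(−0.06301·2) = 52.895 mg/L
C(11) = 235.000 + 39.263 + 32.838 + 52.895 = 359.997 mg/L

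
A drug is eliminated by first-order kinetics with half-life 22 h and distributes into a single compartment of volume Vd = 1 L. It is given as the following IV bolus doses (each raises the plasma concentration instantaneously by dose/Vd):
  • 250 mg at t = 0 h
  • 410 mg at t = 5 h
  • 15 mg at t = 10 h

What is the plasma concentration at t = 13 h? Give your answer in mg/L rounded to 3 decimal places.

k = ln 2 / 22 = 0.03151 per h
Dose 1 (250 mg at t=0 h): 250·exp(−0.03151·13) = 165.981 mg/L
Dose 2 (410 mg at t=5 h): 410·exp(−0.03151·8) = 318.653 mg/L
Dose 3 (15 mg at t=10 h): 15·exp(−0.03151·3) = 13.647 mg/L
C(13) = 165.981 + 318.653 + 13.647 = 498.282 mg/L

498.282 mg/L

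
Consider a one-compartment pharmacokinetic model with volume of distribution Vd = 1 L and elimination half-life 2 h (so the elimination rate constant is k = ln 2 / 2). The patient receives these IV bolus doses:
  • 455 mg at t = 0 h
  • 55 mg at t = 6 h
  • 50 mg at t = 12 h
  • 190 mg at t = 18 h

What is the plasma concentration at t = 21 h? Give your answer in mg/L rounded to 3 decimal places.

70.003 mg/L

k = ln 2 / 2 = 0.34657 per h
Dose 1 (455 mg at t=0 h): 455·exp(−0.34657·21) = 0.314 mg/L
Dose 2 (55 mg at t=6 h): 55·exp(−0.34657·15) = 0.304 mg/L
Dose 3 (50 mg at t=12 h): 50·exp(−0.34657·9) = 2.210 mg/L
Dose 4 (190 mg at t=18 h): 190·exp(−0.34657·3) = 67.175 mg/L
C(21) = 0.314 + 0.304 + 2.210 + 67.175 = 70.003 mg/L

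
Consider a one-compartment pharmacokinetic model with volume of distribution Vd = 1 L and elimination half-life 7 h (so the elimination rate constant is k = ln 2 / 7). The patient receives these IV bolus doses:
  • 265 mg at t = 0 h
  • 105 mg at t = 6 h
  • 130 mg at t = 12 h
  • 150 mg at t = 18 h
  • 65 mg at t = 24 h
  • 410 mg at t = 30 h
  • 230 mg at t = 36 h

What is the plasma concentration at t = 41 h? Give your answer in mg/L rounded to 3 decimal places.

320.808 mg/L

k = ln 2 / 7 = 0.09902 per h
Dose 1 (265 mg at t=0 h): 265·exp(−0.09902·41) = 4.572 mg/L
Dose 2 (105 mg at t=6 h): 105·exp(−0.09902·35) = 3.281 mg/L
Dose 3 (130 mg at t=12 h): 130·exp(−0.09902·29) = 7.359 mg/L
Dose 4 (150 mg at t=18 h): 150·exp(−0.09902·23) = 15.381 mg/L
Dose 5 (65 mg at t=24 h): 65·exp(−0.09902·17) = 12.074 mg/L
Dose 6 (410 mg at t=30 h): 410·exp(−0.09902·11) = 137.955 mg/L
Dose 7 (230 mg at t=36 h): 230·exp(−0.09902·5) = 140.187 mg/L
C(41) = 4.572 + 3.281 + 7.359 + 15.381 + 12.074 + 137.955 + 140.187 = 320.808 mg/L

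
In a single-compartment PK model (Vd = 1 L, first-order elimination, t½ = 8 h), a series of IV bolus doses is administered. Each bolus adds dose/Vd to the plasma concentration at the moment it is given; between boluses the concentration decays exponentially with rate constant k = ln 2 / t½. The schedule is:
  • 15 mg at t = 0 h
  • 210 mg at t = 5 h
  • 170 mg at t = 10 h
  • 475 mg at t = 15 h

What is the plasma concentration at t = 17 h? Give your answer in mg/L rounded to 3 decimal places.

k = ln 2 / 8 = 0.08664 per h
Dose 1 (15 mg at t=0 h): 15·exp(−0.08664·17) = 3.439 mg/L
Dose 2 (210 mg at t=5 h): 210·exp(−0.08664·12) = 74.246 mg/L
Dose 3 (170 mg at t=10 h): 170·exp(−0.08664·7) = 92.693 mg/L
Dose 4 (475 mg at t=15 h): 475·exp(−0.08664·2) = 399.426 mg/L
C(17) = 3.439 + 74.246 + 92.693 + 399.426 = 569.804 mg/L

569.804 mg/L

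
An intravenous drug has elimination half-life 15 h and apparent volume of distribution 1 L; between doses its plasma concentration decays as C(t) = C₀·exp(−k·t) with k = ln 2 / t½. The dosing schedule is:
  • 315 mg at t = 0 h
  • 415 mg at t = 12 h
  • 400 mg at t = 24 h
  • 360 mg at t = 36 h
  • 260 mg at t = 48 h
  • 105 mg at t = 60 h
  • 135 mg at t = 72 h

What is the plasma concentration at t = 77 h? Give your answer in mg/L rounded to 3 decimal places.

341.334 mg/L

k = ln 2 / 15 = 0.04621 per h
Dose 1 (315 mg at t=0 h): 315·exp(−0.04621·77) = 8.975 mg/L
Dose 2 (415 mg at t=12 h): 415·exp(−0.04621·65) = 20.587 mg/L
Dose 3 (400 mg at t=24 h): 400·exp(−0.04621·53) = 34.548 mg/L
Dose 4 (360 mg at t=36 h): 360·exp(−0.04621·41) = 54.136 mg/L
Dose 5 (260 mg at t=48 h): 260·exp(−0.04621·29) = 68.074 mg/L
Dose 6 (105 mg at t=60 h): 105·exp(−0.04621·17) = 47.865 mg/L
Dose 7 (135 mg at t=72 h): 135·exp(−0.04621·5) = 107.150 mg/L
C(77) = 8.975 + 20.587 + 34.548 + 54.136 + 68.074 + 47.865 + 107.150 = 341.334 mg/L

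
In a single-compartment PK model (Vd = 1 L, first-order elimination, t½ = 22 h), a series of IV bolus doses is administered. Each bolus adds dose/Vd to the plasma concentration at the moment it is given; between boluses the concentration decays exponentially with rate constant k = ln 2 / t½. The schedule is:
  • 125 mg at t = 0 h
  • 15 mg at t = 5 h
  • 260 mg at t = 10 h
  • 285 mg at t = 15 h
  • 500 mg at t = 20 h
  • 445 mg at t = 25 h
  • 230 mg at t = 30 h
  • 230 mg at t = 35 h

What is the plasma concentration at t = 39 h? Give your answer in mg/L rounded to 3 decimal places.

k = ln 2 / 22 = 0.03151 per h
Dose 1 (125 mg at t=0 h): 125·exp(−0.03151·39) = 36.582 mg/L
Dose 2 (15 mg at t=5 h): 15·exp(−0.03151·34) = 5.139 mg/L
Dose 3 (260 mg at t=10 h): 260·exp(−0.03151·29) = 104.270 mg/L
Dose 4 (285 mg at t=15 h): 285·exp(−0.03151·24) = 133.798 mg/L
Dose 5 (500 mg at t=20 h): 500·exp(−0.03151·19) = 274.783 mg/L
Dose 6 (445 mg at t=25 h): 445·exp(−0.03151·14) = 286.283 mg/L
Dose 7 (230 mg at t=30 h): 230·exp(−0.03151·9) = 173.212 mg/L
Dose 8 (230 mg at t=35 h): 230·exp(−0.03151·4) = 202.766 mg/L
C(39) = 36.582 + 5.139 + 104.270 + 133.798 + 274.783 + 286.283 + 173.212 + 202.766 = 1216.833 mg/L

1216.833 mg/L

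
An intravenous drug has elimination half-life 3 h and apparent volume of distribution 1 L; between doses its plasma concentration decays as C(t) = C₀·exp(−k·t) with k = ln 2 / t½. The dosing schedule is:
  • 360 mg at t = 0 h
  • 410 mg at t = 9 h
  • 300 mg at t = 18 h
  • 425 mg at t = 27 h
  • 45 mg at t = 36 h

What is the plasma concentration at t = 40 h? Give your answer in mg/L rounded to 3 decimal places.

41.154 mg/L

k = ln 2 / 3 = 0.23105 per h
Dose 1 (360 mg at t=0 h): 360·exp(−0.23105·40) = 0.035 mg/L
Dose 2 (410 mg at t=9 h): 410·exp(−0.23105·31) = 0.318 mg/L
Dose 3 (300 mg at t=18 h): 300·exp(−0.23105·22) = 1.860 mg/L
Dose 4 (425 mg at t=27 h): 425·exp(−0.23105·13) = 21.083 mg/L
Dose 5 (45 mg at t=36 h): 45·exp(−0.23105·4) = 17.858 mg/L
C(40) = 0.035 + 0.318 + 1.860 + 21.083 + 17.858 = 41.154 mg/L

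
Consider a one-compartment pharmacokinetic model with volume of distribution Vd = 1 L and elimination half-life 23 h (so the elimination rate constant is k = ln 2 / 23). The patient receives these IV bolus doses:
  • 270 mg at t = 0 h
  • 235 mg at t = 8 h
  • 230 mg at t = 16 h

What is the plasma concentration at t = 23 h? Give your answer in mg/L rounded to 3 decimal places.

k = ln 2 / 23 = 0.03014 per h
Dose 1 (270 mg at t=0 h): 270·exp(−0.03014·23) = 135.000 mg/L
Dose 2 (235 mg at t=8 h): 235·exp(−0.03014·15) = 149.535 mg/L
Dose 3 (230 mg at t=16 h): 230·exp(−0.03014·7) = 186.256 mg/L
C(23) = 135.000 + 149.535 + 186.256 = 470.791 mg/L

470.791 mg/L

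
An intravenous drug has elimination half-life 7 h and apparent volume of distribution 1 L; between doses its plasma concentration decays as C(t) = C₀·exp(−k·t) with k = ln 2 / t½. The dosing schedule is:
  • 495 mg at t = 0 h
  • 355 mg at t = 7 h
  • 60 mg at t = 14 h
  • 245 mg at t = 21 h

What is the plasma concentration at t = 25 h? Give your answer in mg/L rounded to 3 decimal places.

286.424 mg/L

k = ln 2 / 7 = 0.09902 per h
Dose 1 (495 mg at t=0 h): 495·exp(−0.09902·25) = 41.639 mg/L
Dose 2 (355 mg at t=7 h): 355·exp(−0.09902·18) = 59.724 mg/L
Dose 3 (60 mg at t=14 h): 60·exp(−0.09902·11) = 20.189 mg/L
Dose 4 (245 mg at t=21 h): 245·exp(−0.09902·4) = 164.873 mg/L
C(25) = 41.639 + 59.724 + 20.189 + 164.873 = 286.424 mg/L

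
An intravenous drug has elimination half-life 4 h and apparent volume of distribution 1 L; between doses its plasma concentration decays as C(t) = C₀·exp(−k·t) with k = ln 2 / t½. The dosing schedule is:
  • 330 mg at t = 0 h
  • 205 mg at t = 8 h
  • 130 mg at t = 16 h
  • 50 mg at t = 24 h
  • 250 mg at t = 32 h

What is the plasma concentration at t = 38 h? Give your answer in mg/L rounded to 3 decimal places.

k = ln 2 / 4 = 0.17329 per h
Dose 1 (330 mg at t=0 h): 330·exp(−0.17329·38) = 0.456 mg/L
Dose 2 (205 mg at t=8 h): 205·exp(−0.17329·30) = 1.132 mg/L
Dose 3 (130 mg at t=16 h): 130·exp(−0.17329·22) = 2.873 mg/L
Dose 4 (50 mg at t=24 h): 50·exp(−0.17329·14) = 4.419 mg/L
Dose 5 (250 mg at t=32 h): 250·exp(−0.17329·6) = 88.388 mg/L
C(38) = 0.456 + 1.132 + 2.873 + 4.419 + 88.388 = 97.269 mg/L

97.269 mg/L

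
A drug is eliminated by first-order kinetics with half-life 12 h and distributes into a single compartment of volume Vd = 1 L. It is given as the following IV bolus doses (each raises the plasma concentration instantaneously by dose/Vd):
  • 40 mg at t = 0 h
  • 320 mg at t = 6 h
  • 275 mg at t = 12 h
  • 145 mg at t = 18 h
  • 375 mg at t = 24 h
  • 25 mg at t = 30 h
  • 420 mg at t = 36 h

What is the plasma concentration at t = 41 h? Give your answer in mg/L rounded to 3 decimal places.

604.388 mg/L

k = ln 2 / 12 = 0.05776 per h
Dose 1 (40 mg at t=0 h): 40·exp(−0.05776·41) = 3.746 mg/L
Dose 2 (320 mg at t=6 h): 320·exp(−0.05776·35) = 42.379 mg/L
Dose 3 (275 mg at t=12 h): 275·exp(−0.05776·29) = 51.504 mg/L
Dose 4 (145 mg at t=18 h): 145·exp(−0.05776·23) = 38.406 mg/L
Dose 5 (375 mg at t=24 h): 375·exp(−0.05776·17) = 140.466 mg/L
Dose 6 (25 mg at t=30 h): 25·exp(−0.05776·11) = 13.243 mg/L
Dose 7 (420 mg at t=36 h): 420·exp(−0.05776·5) = 314.644 mg/L
C(41) = 3.746 + 42.379 + 51.504 + 38.406 + 140.466 + 13.243 + 314.644 = 604.388 mg/L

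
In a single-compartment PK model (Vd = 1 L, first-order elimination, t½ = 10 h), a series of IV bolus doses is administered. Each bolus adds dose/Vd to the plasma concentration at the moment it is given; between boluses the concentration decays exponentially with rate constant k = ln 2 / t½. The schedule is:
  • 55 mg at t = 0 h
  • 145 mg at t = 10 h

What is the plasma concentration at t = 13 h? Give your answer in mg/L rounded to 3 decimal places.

k = ln 2 / 10 = 0.06931 per h
Dose 1 (55 mg at t=0 h): 55·exp(−0.06931·13) = 22.337 mg/L
Dose 2 (145 mg at t=10 h): 145·exp(−0.06931·3) = 117.777 mg/L
C(13) = 22.337 + 117.777 = 140.114 mg/L

140.114 mg/L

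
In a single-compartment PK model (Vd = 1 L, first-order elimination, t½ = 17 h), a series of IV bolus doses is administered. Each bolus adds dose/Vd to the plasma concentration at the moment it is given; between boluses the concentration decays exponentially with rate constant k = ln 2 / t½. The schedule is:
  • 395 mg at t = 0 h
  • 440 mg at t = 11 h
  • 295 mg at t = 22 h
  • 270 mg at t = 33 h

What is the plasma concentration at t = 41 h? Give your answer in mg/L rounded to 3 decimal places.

k = ln 2 / 17 = 0.04077 per h
Dose 1 (395 mg at t=0 h): 395·exp(−0.04077·41) = 74.231 mg/L
Dose 2 (440 mg at t=11 h): 440·exp(−0.04077·30) = 129.486 mg/L
Dose 3 (295 mg at t=22 h): 295·exp(−0.04077·19) = 135.949 mg/L
Dose 4 (270 mg at t=33 h): 270·exp(−0.04077·8) = 194.851 mg/L
C(41) = 74.231 + 129.486 + 135.949 + 194.851 = 534.517 mg/L

534.517 mg/L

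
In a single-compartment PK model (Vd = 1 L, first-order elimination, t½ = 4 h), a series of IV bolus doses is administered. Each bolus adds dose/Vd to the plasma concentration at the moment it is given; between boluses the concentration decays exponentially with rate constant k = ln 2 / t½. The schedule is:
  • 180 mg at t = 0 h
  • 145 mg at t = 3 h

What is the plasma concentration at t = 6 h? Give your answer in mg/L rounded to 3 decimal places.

149.857 mg/L

k = ln 2 / 4 = 0.17329 per h
Dose 1 (180 mg at t=0 h): 180·exp(−0.17329·6) = 63.640 mg/L
Dose 2 (145 mg at t=3 h): 145·exp(−0.17329·3) = 86.218 mg/L
C(6) = 63.640 + 86.218 = 149.857 mg/L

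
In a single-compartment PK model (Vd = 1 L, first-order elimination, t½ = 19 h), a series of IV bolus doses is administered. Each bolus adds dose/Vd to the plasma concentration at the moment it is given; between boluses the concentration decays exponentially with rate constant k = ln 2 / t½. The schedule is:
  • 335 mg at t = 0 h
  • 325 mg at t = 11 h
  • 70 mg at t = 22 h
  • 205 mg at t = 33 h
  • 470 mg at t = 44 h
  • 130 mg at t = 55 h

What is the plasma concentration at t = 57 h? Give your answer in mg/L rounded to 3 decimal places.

620.848 mg/L

k = ln 2 / 19 = 0.03648 per h
Dose 1 (335 mg at t=0 h): 335·exp(−0.03648·57) = 41.875 mg/L
Dose 2 (325 mg at t=11 h): 325·exp(−0.03648·46) = 60.684 mg/L
Dose 3 (70 mg at t=22 h): 70·exp(−0.03648·35) = 19.524 mg/L
Dose 4 (205 mg at t=33 h): 205·exp(−0.03648·24) = 85.409 mg/L
Dose 5 (470 mg at t=44 h): 470·exp(−0.03648·13) = 292.503 mg/L
Dose 6 (130 mg at t=55 h): 130·exp(−0.03648·2) = 120.853 mg/L
C(57) = 41.875 + 60.684 + 19.524 + 85.409 + 292.503 + 120.853 = 620.848 mg/L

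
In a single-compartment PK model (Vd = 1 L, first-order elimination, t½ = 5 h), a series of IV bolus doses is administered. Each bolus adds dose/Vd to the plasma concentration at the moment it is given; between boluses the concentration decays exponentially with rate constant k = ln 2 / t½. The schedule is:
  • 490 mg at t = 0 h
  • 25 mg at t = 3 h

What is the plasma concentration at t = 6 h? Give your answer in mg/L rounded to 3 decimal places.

229.779 mg/L

k = ln 2 / 5 = 0.13863 per h
Dose 1 (490 mg at t=0 h): 490·exp(−0.13863·6) = 213.285 mg/L
Dose 2 (25 mg at t=3 h): 25·exp(−0.13863·3) = 16.494 mg/L
C(6) = 213.285 + 16.494 = 229.779 mg/L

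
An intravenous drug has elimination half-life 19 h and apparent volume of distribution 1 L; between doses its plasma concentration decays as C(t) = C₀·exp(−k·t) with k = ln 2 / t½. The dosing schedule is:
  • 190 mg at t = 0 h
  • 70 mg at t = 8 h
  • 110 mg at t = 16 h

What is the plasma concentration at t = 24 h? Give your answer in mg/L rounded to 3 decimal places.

k = ln 2 / 19 = 0.03648 per h
Dose 1 (190 mg at t=0 h): 190·exp(−0.03648·24) = 79.160 mg/L
Dose 2 (70 mg at t=8 h): 70·exp(−0.03648·16) = 39.048 mg/L
Dose 3 (110 mg at t=16 h): 110·exp(−0.03648·8) = 82.157 mg/L
C(24) = 79.160 + 39.048 + 82.157 = 200.365 mg/L

200.365 mg/L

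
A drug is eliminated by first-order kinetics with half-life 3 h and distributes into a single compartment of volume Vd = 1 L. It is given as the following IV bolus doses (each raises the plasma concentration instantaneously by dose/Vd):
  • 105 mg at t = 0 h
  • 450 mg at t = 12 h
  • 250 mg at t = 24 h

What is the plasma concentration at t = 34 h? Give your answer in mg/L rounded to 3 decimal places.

k = ln 2 / 3 = 0.23105 per h
Dose 1 (105 mg at t=0 h): 105·exp(−0.23105·34) = 0.041 mg/L
Dose 2 (450 mg at t=12 h): 450·exp(−0.23105·22) = 2.790 mg/L
Dose 3 (250 mg at t=24 h): 250·exp(−0.23105·10) = 24.803 mg/L
C(34) = 0.041 + 2.790 + 24.803 = 27.634 mg/L

27.634 mg/L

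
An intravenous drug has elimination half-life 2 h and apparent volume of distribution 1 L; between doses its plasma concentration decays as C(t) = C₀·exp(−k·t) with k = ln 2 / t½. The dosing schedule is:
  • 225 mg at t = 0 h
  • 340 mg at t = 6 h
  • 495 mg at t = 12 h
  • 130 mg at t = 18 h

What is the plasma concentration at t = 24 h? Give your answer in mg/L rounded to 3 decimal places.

k = ln 2 / 2 = 0.34657 per h
Dose 1 (225 mg at t=0 h): 225·exp(−0.34657·24) = 0.055 mg/L
Dose 2 (340 mg at t=6 h): 340·exp(−0.34657·18) = 0.664 mg/L
Dose 3 (495 mg at t=12 h): 495·exp(−0.34657·12) = 7.734 mg/L
Dose 4 (130 mg at t=18 h): 130·exp(−0.34657·6) = 16.250 mg/L
C(24) = 0.055 + 0.664 + 7.734 + 16.250 = 24.703 mg/L

24.703 mg/L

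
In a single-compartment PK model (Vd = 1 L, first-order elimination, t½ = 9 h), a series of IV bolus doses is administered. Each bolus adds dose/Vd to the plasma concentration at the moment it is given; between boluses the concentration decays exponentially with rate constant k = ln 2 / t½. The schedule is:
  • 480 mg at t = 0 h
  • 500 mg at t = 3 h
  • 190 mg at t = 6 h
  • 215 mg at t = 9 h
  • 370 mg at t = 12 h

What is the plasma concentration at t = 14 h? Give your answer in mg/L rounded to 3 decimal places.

943.677 mg/L

k = ln 2 / 9 = 0.07702 per h
Dose 1 (480 mg at t=0 h): 480·exp(−0.07702·14) = 163.295 mg/L
Dose 2 (500 mg at t=3 h): 500·exp(−0.07702·11) = 214.311 mg/L
Dose 3 (190 mg at t=6 h): 190·exp(−0.07702·8) = 102.606 mg/L
Dose 4 (215 mg at t=9 h): 215·exp(−0.07702·5) = 146.285 mg/L
Dose 5 (370 mg at t=12 h): 370·exp(−0.07702·2) = 317.180 mg/L
C(14) = 163.295 + 214.311 + 102.606 + 146.285 + 317.180 = 943.677 mg/L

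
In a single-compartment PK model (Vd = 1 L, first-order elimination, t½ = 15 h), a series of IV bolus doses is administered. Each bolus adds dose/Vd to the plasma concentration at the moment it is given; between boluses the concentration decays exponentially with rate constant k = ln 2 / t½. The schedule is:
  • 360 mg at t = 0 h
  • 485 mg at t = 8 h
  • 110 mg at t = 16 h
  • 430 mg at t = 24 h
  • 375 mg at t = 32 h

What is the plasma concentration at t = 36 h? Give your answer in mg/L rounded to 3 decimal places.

803.535 mg/L

k = ln 2 / 15 = 0.04621 per h
Dose 1 (360 mg at t=0 h): 360·exp(−0.04621·36) = 68.207 mg/L
Dose 2 (485 mg at t=8 h): 485·exp(−0.04621·28) = 132.990 mg/L
Dose 3 (110 mg at t=16 h): 110·exp(−0.04621·20) = 43.654 mg/L
Dose 4 (430 mg at t=24 h): 430·exp(−0.04621·12) = 246.970 mg/L
Dose 5 (375 mg at t=32 h): 375·exp(−0.04621·4) = 311.714 mg/L
C(36) = 68.207 + 132.990 + 43.654 + 246.970 + 311.714 = 803.535 mg/L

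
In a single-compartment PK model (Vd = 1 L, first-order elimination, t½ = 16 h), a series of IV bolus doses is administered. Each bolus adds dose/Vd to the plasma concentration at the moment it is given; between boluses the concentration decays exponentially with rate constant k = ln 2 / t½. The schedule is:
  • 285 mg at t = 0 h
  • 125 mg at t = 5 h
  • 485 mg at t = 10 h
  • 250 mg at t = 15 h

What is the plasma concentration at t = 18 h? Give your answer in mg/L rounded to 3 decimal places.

764.326 mg/L

k = ln 2 / 16 = 0.04332 per h
Dose 1 (285 mg at t=0 h): 285·exp(−0.04332·18) = 130.673 mg/L
Dose 2 (125 mg at t=5 h): 125·exp(−0.04332·13) = 71.174 mg/L
Dose 3 (485 mg at t=10 h): 485·exp(−0.04332·8) = 342.947 mg/L
Dose 4 (250 mg at t=15 h): 250·exp(−0.04332·3) = 219.532 mg/L
C(18) = 130.673 + 71.174 + 342.947 + 219.532 = 764.326 mg/L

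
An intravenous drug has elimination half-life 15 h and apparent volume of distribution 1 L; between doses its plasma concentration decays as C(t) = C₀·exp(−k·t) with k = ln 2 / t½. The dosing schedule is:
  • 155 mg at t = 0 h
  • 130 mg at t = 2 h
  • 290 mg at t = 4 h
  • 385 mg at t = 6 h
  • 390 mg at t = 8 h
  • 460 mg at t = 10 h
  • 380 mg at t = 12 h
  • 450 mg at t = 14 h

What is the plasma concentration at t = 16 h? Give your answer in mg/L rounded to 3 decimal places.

k = ln 2 / 15 = 0.04621 per h
Dose 1 (155 mg at t=0 h): 155·exp(−0.04621·16) = 74.000 mg/L
Dose 2 (130 mg at t=2 h): 130·exp(−0.04621·14) = 68.074 mg/L
Dose 3 (290 mg at t=4 h): 290·exp(−0.04621·12) = 166.561 mg/L
Dose 4 (385 mg at t=6 h): 385·exp(−0.04621·10) = 242.535 mg/L
Dose 5 (390 mg at t=8 h): 390·exp(−0.04621·8) = 269.473 mg/L
Dose 6 (460 mg at t=10 h): 460·exp(−0.04621·6) = 348.615 mg/L
Dose 7 (380 mg at t=12 h): 380·exp(−0.04621·4) = 315.870 mg/L
Dose 8 (450 mg at t=14 h): 450·exp(−0.04621·2) = 410.275 mg/L
C(16) = 74.000 + 68.074 + 166.561 + 242.535 + 269.473 + 348.615 + 315.870 + 410.275 = 1895.404 mg/L

1895.404 mg/L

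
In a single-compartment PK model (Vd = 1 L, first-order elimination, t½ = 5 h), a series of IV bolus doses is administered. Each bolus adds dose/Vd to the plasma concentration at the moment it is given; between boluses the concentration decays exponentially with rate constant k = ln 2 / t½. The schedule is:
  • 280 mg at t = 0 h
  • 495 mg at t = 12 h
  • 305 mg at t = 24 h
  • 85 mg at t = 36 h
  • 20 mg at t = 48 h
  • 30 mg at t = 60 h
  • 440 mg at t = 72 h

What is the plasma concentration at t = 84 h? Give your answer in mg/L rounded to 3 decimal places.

84.787 mg/L

k = ln 2 / 5 = 0.13863 per h
Dose 1 (280 mg at t=0 h): 280·exp(−0.13863·84) = 0.002 mg/L
Dose 2 (495 mg at t=12 h): 495·exp(−0.13863·72) = 0.023 mg/L
Dose 3 (305 mg at t=24 h): 305·exp(−0.13863·60) = 0.074 mg/L
Dose 4 (85 mg at t=36 h): 85·exp(−0.13863·48) = 0.110 mg/L
Dose 5 (20 mg at t=48 h): 20·exp(−0.13863·36) = 0.136 mg/L
Dose 6 (30 mg at t=60 h): 30·exp(−0.13863·24) = 1.077 mg/L
Dose 7 (440 mg at t=72 h): 440·exp(−0.13863·12) = 83.364 mg/L
C(84) = 0.002 + 0.023 + 0.074 + 0.110 + 0.136 + 1.077 + 83.364 = 84.787 mg/L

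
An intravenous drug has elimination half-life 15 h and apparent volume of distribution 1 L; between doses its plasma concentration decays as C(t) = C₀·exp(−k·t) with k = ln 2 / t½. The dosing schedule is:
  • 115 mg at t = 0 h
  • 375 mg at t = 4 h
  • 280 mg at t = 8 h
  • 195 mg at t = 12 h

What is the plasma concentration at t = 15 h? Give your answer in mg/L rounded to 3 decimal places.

k = ln 2 / 15 = 0.04621 per h
Dose 1 (115 mg at t=0 h): 115·exp(−0.04621·15) = 57.500 mg/L
Dose 2 (375 mg at t=4 h): 375·exp(−0.04621·11) = 225.567 mg/L
Dose 3 (280 mg at t=8 h): 280·exp(−0.04621·7) = 202.618 mg/L
Dose 4 (195 mg at t=12 h): 195·exp(−0.04621·3) = 169.757 mg/L
C(15) = 57.500 + 225.567 + 202.618 + 169.757 = 655.442 mg/L

655.442 mg/L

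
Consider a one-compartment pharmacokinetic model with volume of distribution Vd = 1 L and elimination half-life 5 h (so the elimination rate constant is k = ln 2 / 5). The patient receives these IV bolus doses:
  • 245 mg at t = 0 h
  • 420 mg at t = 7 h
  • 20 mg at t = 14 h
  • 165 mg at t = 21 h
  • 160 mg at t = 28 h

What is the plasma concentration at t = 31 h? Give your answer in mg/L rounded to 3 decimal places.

167.115 mg/L

k = ln 2 / 5 = 0.13863 per h
Dose 1 (245 mg at t=0 h): 245·exp(−0.13863·31) = 3.333 mg/L
Dose 2 (420 mg at t=7 h): 420·exp(−0.13863·24) = 15.077 mg/L
Dose 3 (20 mg at t=14 h): 20·exp(−0.13863·17) = 1.895 mg/L
Dose 4 (165 mg at t=21 h): 165·exp(−0.13863·10) = 41.250 mg/L
Dose 5 (160 mg at t=28 h): 160·exp(−0.13863·3) = 105.561 mg/L
C(31) = 3.333 + 15.077 + 1.895 + 41.250 + 105.561 = 167.115 mg/L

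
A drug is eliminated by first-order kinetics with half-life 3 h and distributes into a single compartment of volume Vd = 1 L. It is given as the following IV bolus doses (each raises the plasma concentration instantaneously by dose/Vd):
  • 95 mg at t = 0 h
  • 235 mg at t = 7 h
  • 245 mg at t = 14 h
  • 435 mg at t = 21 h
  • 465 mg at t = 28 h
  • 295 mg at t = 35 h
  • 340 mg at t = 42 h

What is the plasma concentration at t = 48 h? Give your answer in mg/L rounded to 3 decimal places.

105.175 mg/L

k = ln 2 / 3 = 0.23105 per h
Dose 1 (95 mg at t=0 h): 95·exp(−0.23105·48) = 0.001 mg/L
Dose 2 (235 mg at t=7 h): 235·exp(−0.23105·41) = 0.018 mg/L
Dose 3 (245 mg at t=14 h): 245·exp(−0.23105·34) = 0.095 mg/L
Dose 4 (435 mg at t=21 h): 435·exp(−0.23105·27) = 0.850 mg/L
Dose 5 (465 mg at t=28 h): 465·exp(−0.23105·20) = 4.577 mg/L
Dose 6 (295 mg at t=35 h): 295·exp(−0.23105·13) = 14.634 mg/L
Dose 7 (340 mg at t=42 h): 340·exp(−0.23105·6) = 85.000 mg/L
C(48) = 0.001 + 0.018 + 0.095 + 0.850 + 4.577 + 14.634 + 85.000 = 105.175 mg/L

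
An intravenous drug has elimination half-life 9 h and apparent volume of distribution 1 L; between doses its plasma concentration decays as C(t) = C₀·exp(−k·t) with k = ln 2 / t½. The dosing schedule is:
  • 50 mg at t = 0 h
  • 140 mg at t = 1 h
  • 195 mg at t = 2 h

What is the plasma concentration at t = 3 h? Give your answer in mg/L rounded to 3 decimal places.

340.245 mg/L

k = ln 2 / 9 = 0.07702 per h
Dose 1 (50 mg at t=0 h): 50·exp(−0.07702·3) = 39.685 mg/L
Dose 2 (140 mg at t=1 h): 140·exp(−0.07702·2) = 120.014 mg/L
Dose 3 (195 mg at t=2 h): 195·exp(−0.07702·1) = 180.546 mg/L
C(3) = 39.685 + 120.014 + 180.546 = 340.245 mg/L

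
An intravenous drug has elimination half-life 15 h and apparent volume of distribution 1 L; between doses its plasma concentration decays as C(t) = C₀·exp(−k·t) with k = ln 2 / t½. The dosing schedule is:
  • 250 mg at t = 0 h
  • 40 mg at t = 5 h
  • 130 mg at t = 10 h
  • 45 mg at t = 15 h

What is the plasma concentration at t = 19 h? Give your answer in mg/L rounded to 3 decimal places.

k = ln 2 / 15 = 0.04621 per h
Dose 1 (250 mg at t=0 h): 250·exp(−0.04621·19) = 103.905 mg/L
Dose 2 (40 mg at t=5 h): 40·exp(−0.04621·14) = 20.946 mg/L
Dose 3 (130 mg at t=10 h): 130·exp(−0.04621·9) = 85.768 mg/L
Dose 4 (45 mg at t=15 h): 45·exp(−0.04621·4) = 37.406 mg/L
C(19) = 103.905 + 20.946 + 85.768 + 37.406 = 248.024 mg/L

248.024 mg/L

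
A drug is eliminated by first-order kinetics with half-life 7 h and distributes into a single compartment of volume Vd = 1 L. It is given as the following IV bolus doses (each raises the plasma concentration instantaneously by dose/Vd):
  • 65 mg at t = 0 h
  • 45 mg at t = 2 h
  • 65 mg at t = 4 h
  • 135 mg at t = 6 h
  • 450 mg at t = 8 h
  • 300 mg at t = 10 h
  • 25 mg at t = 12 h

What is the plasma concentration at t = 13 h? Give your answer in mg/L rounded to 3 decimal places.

647.064 mg/L

k = ln 2 / 7 = 0.09902 per h
Dose 1 (65 mg at t=0 h): 65·exp(−0.09902·13) = 17.941 mg/L
Dose 2 (45 mg at t=2 h): 45·exp(−0.09902·11) = 15.141 mg/L
Dose 3 (65 mg at t=4 h): 65·exp(−0.09902·9) = 26.661 mg/L
Dose 4 (135 mg at t=6 h): 135·exp(−0.09902·7) = 67.500 mg/L
Dose 5 (450 mg at t=8 h): 450·exp(−0.09902·5) = 274.278 mg/L
Dose 6 (300 mg at t=10 h): 300·exp(−0.09902·3) = 222.899 mg/L
Dose 7 (25 mg at t=12 h): 25·exp(−0.09902·1) = 22.643 mg/L
C(13) = 17.941 + 15.141 + 26.661 + 67.500 + 274.278 + 222.899 + 22.643 = 647.064 mg/L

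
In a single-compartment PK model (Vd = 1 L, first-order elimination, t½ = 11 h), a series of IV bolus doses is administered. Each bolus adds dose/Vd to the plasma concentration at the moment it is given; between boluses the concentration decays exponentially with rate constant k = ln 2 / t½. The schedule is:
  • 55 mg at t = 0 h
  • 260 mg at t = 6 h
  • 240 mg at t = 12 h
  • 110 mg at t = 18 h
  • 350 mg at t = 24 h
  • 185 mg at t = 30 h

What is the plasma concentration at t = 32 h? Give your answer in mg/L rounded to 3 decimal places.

545.936 mg/L

k = ln 2 / 11 = 0.06301 per h
Dose 1 (55 mg at t=0 h): 55·exp(−0.06301·32) = 7.322 mg/L
Dose 2 (260 mg at t=6 h): 260·exp(−0.06301·26) = 50.518 mg/L
Dose 3 (240 mg at t=12 h): 240·exp(−0.06301·20) = 68.059 mg/L
Dose 4 (110 mg at t=18 h): 110·exp(−0.06301·14) = 45.526 mg/L
Dose 5 (350 mg at t=24 h): 350·exp(−0.06301·8) = 211.416 mg/L
Dose 6 (185 mg at t=30 h): 185·exp(−0.06301·2) = 163.094 mg/L
C(32) = 7.322 + 50.518 + 68.059 + 45.526 + 211.416 + 163.094 = 545.936 mg/L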